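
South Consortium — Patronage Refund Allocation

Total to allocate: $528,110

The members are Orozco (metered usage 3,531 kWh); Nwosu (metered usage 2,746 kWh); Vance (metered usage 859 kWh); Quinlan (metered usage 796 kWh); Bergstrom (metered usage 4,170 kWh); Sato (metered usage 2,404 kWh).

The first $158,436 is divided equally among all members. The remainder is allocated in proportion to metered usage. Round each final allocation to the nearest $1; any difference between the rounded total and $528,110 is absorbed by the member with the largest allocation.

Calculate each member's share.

Orozco: $116,391 · Nwosu: $96,386 · Vance: $48,297 · Quinlan: $46,691 · Bergstrom: $132,675 · Sato: $87,670

$158,436 shared equally gives $26,406 per member.
Remainder $369,674 by metered usage (total 14,506): Orozco 89,984.76 → $89,985; Nwosu 69,979.65 → $69,980; Vance 21,890.94 → $21,891; Quinlan 20,285.43 → $20,285; Bergstrom 106,269.17 → $106,269; Sato 61,264.05 → $61,264.
Totals: Orozco $26,406 + $89,985 = $116,391; Nwosu $26,406 + $69,980 = $96,386; Vance $26,406 + $21,891 = $48,297; Quinlan $26,406 + $20,285 = $46,691; Bergstrom $26,406 + $106,269 = $132,675; Sato $26,406 + $61,264 = $87,670.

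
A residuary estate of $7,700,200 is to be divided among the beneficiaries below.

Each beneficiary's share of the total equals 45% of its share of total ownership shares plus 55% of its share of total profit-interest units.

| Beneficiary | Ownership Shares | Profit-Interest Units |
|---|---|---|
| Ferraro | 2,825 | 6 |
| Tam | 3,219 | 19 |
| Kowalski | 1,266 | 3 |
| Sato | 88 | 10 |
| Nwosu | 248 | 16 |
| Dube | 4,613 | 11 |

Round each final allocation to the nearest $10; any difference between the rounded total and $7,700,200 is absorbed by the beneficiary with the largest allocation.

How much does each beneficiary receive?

Totals — ownership shares 12,259, profit-interest units 65.
Composite weights (45% ownership shares + 55% profit-interest units): Ferraro 0.1545; Tam 0.2789; Kowalski 0.0719; Sato 0.0878; Nwosu 0.1445; Dube 0.2624.
Proportional shares: Ferraro 1,189,438.76; Tam 2,147,827.55; Kowalski 553,310.15; Sato 676,429.19; Nwosu 1,112,587.51; Dube 2,020,606.85.
After rounding ($10): Ferraro $1,189,440; Tam $2,147,830; Kowalski $553,310; Sato $676,430; Nwosu $1,112,590; Dube $2,020,610. Sum = $7,700,210.
Difference $7,700,200 − $7,700,210 = −$10 applied to largest allocation (Tam): Tam becomes $2,147,820.

Ferraro: $1,189,440 · Tam: $2,147,820 · Kowalski: $553,310 · Sato: $676,430 · Nwosu: $1,112,590 · Dube: $2,020,610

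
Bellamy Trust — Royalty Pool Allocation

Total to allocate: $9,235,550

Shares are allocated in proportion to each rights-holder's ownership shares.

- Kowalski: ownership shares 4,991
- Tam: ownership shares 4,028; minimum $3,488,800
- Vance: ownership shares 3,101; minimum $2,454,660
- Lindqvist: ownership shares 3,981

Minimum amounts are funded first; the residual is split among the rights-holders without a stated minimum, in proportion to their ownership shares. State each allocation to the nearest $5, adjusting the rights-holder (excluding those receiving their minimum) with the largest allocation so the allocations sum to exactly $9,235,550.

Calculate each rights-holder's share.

Kowalski: $1,831,345 · Tam: $3,488,800 · Vance: $2,454,660 · Lindqvist: $1,460,745

Minimums first: Tam $3,488,800; Vance $2,454,660. Remaining pool $3,292,090.
Remaining pool split over remaining ownership shares 8,972: Kowalski 1,831,344.31 → $1,831,345; Lindqvist 1,460,745.69 → $1,460,745.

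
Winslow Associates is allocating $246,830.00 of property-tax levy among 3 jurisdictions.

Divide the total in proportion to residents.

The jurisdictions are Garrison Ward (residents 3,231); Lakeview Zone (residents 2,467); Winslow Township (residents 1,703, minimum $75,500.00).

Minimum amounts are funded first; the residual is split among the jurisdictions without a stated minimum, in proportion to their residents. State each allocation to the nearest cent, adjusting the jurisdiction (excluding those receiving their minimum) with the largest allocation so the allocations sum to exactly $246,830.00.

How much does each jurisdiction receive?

Garrison Ward: $97,151.15 | Lakeview Zone: $74,178.85 | Winslow Township: $75,500.00

Guaranteed amounts: Winslow Township $75,500.00. Residual $171,330.00.
Residual split over remaining residents 5,698: Garrison Ward 97,151.1460 → $97,151.15; Lakeview Zone 74,178.8540 → $74,178.85.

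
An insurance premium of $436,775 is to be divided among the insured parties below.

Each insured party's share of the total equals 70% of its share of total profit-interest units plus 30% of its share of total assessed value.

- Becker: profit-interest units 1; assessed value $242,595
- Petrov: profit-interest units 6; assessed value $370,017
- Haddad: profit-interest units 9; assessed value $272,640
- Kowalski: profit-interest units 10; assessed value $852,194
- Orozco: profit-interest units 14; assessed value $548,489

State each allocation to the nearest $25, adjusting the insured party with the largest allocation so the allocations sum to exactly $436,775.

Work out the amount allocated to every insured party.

Becker: $21,550; Petrov: $67,075; Haddad: $84,425; Kowalski: $125,275; Orozco: $138,450

Totals — profit-interest units 40, assessed value 2,285,935.
Combined weights (70% profit-interest units + 30% assessed value): Becker 0.0493; Petrov 0.1536; Haddad 0.1933; Kowalski 0.2868; Orozco 0.3170.
Proportional shares: Becker 21,549.40; Petrov 67,071.19; Haddad 84,420.11; Kowalski 125,284.39; Orozco 138,449.91.
After rounding ($25): Becker $21,550; Petrov $67,075; Haddad $84,425; Kowalski $125,275; Orozco $138,450. Sum = $436,775.
No rounding difference to absorb.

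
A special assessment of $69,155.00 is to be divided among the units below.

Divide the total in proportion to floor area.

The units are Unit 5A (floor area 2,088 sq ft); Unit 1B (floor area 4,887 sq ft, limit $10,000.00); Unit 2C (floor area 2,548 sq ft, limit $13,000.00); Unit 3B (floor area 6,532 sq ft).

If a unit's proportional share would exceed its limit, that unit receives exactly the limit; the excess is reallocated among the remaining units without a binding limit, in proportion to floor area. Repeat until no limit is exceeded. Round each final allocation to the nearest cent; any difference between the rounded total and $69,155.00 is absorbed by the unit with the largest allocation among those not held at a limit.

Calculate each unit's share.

Combined floor area = 16,055.
Unconstrained shares: Unit 5A 8,993.8113; Unit 1B 21,050.1704; Unit 2C 10,975.2065; Unit 3B 28,135.8119.
Cap binds for Unit 1B ($10,000.00); remaining pool $59,155.00 reallocated over remaining floor area 11,168.
Cap binds for Unit 2C ($13,000.00); remaining pool $46,155.00 reallocated over remaining floor area 8,620.
Remaining shares: Unit 5A 11,180.0046 → $11,180.00; Unit 3B 34,974.9954 → $34,975.00.

Unit 5A: $11,180.00; Unit 1B: $10,000.00; Unit 2C: $13,000.00; Unit 3B: $34,975.00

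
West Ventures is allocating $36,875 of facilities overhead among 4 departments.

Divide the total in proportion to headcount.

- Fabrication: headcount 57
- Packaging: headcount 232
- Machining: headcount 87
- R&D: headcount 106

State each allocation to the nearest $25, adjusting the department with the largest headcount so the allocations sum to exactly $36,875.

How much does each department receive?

Fabrication: $4,350 · Packaging: $17,775 · Machining: $6,650 · R&D: $8,100

Headcount total: 57 + 232 + 87 + 106 = 482.
Raw shares: Fabrication 4,360.74; Packaging 17,748.96; Machining 6,655.86; R&D 8,109.44.
Rounded to nearest $25: Fabrication $4,350; Packaging $17,750; Machining $6,650; R&D $8,100. Sum = $36,850.
Difference $36,875 − $36,850 = +$25 applied to largest headcount (Packaging): Packaging becomes $17,775.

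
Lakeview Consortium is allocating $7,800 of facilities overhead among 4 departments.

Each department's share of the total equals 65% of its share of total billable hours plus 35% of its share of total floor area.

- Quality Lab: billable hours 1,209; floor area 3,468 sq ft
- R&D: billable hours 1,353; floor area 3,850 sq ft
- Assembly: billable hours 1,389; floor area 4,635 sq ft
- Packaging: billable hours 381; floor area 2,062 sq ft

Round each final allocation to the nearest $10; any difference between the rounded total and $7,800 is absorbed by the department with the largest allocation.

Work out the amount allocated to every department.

Quality Lab: $2,090 · R&D: $2,330 · Assembly: $2,530 · Packaging: $850

Totals — billable hours 4,332, floor area 14,015.
Composite weights (65% billable hours + 35% floor area): Quality Lab 0.2680; R&D 0.2992; Assembly 0.3242; Packaging 0.1087.
Pro-rata amounts: Quality Lab 2,090.50; R&D 2,333.44; Assembly 2,528.49; Packaging 847.57.
After rounding ($10): Quality Lab $2,090; R&D $2,330; Assembly $2,530; Packaging $850. Sum = $7,800.
No rounding difference to absorb.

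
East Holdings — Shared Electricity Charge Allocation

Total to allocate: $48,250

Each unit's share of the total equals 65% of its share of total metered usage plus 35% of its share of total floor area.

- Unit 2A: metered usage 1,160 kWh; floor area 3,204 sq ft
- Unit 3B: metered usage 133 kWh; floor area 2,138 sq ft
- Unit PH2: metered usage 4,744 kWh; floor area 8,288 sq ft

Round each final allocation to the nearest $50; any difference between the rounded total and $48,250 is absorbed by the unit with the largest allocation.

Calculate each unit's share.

Unit 2A: $10,000 | Unit 3B: $3,350 | Unit PH2: $34,900

Metered usage total 6,037; floor area total 13,630.
Composite weights (65% metered usage + 35% floor area): Unit 2A 0.2072; Unit 3B 0.0692; Unit PH2 0.7236.
Raw shares: Unit 2A 9,995.99; Unit 3B 3,339.91; Unit PH2 34,914.09.
After rounding ($50): Unit 2A $10,000; Unit 3B $3,350; Unit PH2 $34,900. Sum = $48,250.
Rounded total matches; no reconciliation needed.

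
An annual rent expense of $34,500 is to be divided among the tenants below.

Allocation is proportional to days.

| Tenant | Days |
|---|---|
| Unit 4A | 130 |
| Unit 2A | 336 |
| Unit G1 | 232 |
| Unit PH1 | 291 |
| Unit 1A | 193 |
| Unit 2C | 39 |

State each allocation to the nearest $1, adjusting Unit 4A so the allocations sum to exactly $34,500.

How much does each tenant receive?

Sum of days: 1,221.
Pro-rata amounts: Unit 4A 130/1,221 × $34,500 = 3,673.22; Unit 2A 336/1,221 × $34,500 = 9,493.86; Unit G1 232/1,221 × $34,500 = 6,555.28; Unit PH1 291/1,221 × $34,500 = 8,222.36; Unit 1A 193/1,221 × $34,500 = 5,453.32; Unit 2C 39/1,221 × $34,500 = 1,101.97.
After rounding ($1): Unit 4A $3,673; Unit 2A $9,494; Unit G1 $6,555; Unit PH1 $8,222; Unit 1A $5,453; Unit 2C $1,102. Sum = $34,499.
Difference $34,500 − $34,499 = +$1 applied to Unit 4A: Unit 4A becomes $3,674.

Unit 4A: $3,674; Unit 2A: $9,494; Unit G1: $6,555; Unit PH1: $8,222; Unit 1A: $5,453; Unit 2C: $1,102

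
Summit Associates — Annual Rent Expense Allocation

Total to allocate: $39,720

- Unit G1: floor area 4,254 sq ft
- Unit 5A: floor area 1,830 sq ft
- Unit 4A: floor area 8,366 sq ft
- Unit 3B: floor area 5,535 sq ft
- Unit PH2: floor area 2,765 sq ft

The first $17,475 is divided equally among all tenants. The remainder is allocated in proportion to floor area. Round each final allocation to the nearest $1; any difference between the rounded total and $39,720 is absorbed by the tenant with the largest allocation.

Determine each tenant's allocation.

Equal tier: $17,475 ÷ 5 = $3,495 apiece.
Remainder $22,245 by floor area (total 22,750): Unit G1 4,159.57 → $4,160; Unit 5A 1,789.38 → $1,789; Unit 4A 8,180.29 → $8,180; Unit 3B 5,412.14 → $5,412; Unit PH2 2,703.62 → $2,704.
Totals: Unit G1 $3,495 + $4,160 = $7,655; Unit 5A $3,495 + $1,789 = $5,284; Unit 4A $3,495 + $8,180 = $11,675; Unit 3B $3,495 + $5,412 = $8,907; Unit PH2 $3,495 + $2,704 = $6,199.

Unit G1: $7,655 · Unit 5A: $5,284 · Unit 4A: $11,675 · Unit 3B: $8,907 · Unit PH2: $6,199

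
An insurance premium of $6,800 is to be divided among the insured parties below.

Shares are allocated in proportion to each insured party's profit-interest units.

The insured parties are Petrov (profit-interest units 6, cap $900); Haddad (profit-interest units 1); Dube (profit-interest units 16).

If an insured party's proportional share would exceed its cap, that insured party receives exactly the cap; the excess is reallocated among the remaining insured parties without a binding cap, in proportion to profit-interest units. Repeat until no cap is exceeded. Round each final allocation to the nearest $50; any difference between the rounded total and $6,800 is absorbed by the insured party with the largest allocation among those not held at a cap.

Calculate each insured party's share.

Combined profit-interest units = 23.
Proportional shares (ignoring caps): Petrov 1,773.91; Haddad 295.65; Dube 4,730.43.
Held at cap: Petrov ($900); residual $5,900 reallocated over remaining profit-interest units 17.
Redistributed shares: Haddad 347.06 → $350; Dube 5,552.94 → $5,550.

Petrov: $900 · Haddad: $350 · Dube: $5,550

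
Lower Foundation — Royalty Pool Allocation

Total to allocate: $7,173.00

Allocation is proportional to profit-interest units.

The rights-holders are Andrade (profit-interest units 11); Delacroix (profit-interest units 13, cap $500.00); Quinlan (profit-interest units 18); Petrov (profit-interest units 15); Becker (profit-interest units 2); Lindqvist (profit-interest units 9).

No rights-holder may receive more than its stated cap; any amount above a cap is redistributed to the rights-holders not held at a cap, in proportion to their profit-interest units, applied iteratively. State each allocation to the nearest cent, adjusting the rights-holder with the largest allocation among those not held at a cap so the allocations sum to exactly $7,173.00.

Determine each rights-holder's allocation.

Profit-interest units total: 68.
Pro-rata shares before constraints: Andrade 1,160.3382; Delacroix 1,371.3088; Quinlan 1,898.7353; Petrov 1,582.2794; Becker 210.9706; Lindqvist 949.3676.
Cap binds for Delacroix ($500.00); residual $6,673.00 reallocated over remaining profit-interest units 55.
Shares after redistribution: Andrade 1,334.6000 → $1,334.60; Quinlan 2,183.8909 → $2,183.89; Petrov 1,819.9091 → $1,819.91; Becker 242.6545 → $242.65; Lindqvist 1,091.9455 → $1,091.95.

Andrade: $1,334.60 · Delacroix: $500.00 · Quinlan: $2,183.89 · Petrov: $1,819.91 · Becker: $242.65 · Lindqvist: $1,091.95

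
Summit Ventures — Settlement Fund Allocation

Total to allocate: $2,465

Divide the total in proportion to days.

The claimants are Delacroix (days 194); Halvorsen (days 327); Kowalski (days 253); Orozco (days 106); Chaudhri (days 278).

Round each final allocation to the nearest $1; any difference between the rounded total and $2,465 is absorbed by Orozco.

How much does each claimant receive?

Delacroix: $413; Halvorsen: $696; Kowalski: $539; Orozco: $225; Chaudhri: $592

Combined days = 1,158.
Raw shares: Delacroix 194/1,158 × $2,465 = 412.96; Halvorsen 327/1,158 × $2,465 = 696.08; Kowalski 253/1,158 × $2,465 = 538.55; Orozco 106/1,158 × $2,465 = 225.64; Chaudhri 278/1,158 × $2,465 = 591.77.
Rounded to nearest $1: Delacroix $413; Halvorsen $696; Kowalski $539; Orozco $226; Chaudhri $592. Sum = $2,466.
Difference $2,465 − $2,466 = −$1 applied to Orozco: Orozco becomes $225.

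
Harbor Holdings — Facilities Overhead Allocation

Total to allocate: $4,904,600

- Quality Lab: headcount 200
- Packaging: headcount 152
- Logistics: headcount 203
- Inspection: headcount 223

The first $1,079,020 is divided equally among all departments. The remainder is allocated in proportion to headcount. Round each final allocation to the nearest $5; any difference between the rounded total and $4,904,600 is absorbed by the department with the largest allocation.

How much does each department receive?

Quality Lab: $1,253,195 · Packaging: $1,017,170 · Logistics: $1,267,945 · Inspection: $1,366,290

$1,079,020 shared equally gives $269,755 per department.
Remainder $3,825,580 by headcount (total 778): Quality Lab 983,439.59 → $983,440; Packaging 747,414.09 → $747,415; Logistics 998,191.18 → $998,190; Inspection 1,096,535.14 → $1,096,535.
Totals: Quality Lab $269,755 + $983,440 = $1,253,195; Packaging $269,755 + $747,415 = $1,017,170; Logistics $269,755 + $998,190 = $1,267,945; Inspection $269,755 + $1,096,535 = $1,366,290.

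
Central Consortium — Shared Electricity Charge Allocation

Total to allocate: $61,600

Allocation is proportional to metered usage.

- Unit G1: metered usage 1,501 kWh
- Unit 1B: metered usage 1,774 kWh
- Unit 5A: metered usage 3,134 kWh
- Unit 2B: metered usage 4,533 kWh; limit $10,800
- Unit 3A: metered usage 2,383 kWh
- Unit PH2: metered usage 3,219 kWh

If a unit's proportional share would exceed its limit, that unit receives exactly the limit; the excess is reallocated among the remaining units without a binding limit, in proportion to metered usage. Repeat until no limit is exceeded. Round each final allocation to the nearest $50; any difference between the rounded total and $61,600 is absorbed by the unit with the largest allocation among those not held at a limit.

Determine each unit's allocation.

Sum of metered usage: 16,544.
Unconstrained shares: Unit G1 5,588.83; Unit 1B 6,605.32; Unit 5A 11,669.15; Unit 2B 16,878.19; Unit 3A 8,872.87; Unit PH2 11,985.64.
Cap binds for Unit 2B ($10,800); balance $50,800 reallocated over remaining metered usage 12,011.
Redistributed shares: Unit G1 6,348.41 → $6,350; Unit 1B 7,503.06 → $7,500; Unit 5A 13,255.12 → $13,250; Unit 3A 10,078.79 → $10,100; Unit PH2 13,614.62 → $13,600.

Unit G1: $6,350 · Unit 1B: $7,500 · Unit 5A: $13,250 · Unit 2B: $10,800 · Unit 3A: $10,100 · Unit PH2: $13,600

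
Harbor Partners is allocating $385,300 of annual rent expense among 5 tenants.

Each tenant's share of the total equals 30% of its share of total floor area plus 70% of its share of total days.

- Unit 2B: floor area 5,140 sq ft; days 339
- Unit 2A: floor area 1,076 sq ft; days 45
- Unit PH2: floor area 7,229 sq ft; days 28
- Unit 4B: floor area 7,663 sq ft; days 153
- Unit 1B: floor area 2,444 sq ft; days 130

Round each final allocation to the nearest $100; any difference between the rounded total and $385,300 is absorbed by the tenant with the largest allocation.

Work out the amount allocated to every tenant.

Unit 2B: $156,900; Unit 2A: $22,700; Unit PH2: $46,300; Unit 4B: $97,000; Unit 1B: $62,400

Totals — floor area 23,552, days 695.
Blended shares (30% floor area + 70% days): Unit 2B 0.4069; Unit 2A 0.0590; Unit PH2 0.1203; Unit 4B 0.2517; Unit 1B 0.1621.
Raw shares: Unit 2B 156,782.81; Unit 2A 22,744.10; Unit PH2 46,344.96; Unit 4B 96,983.96; Unit 1B 62,444.17.
After rounding ($100): Unit 2B $156,800; Unit 2A $22,700; Unit PH2 $46,300; Unit 4B $97,000; Unit 1B $62,400. Sum = $385,200.
Difference $385,300 − $385,200 = +$100 applied to largest allocation (Unit 2B): Unit 2B becomes $156,900.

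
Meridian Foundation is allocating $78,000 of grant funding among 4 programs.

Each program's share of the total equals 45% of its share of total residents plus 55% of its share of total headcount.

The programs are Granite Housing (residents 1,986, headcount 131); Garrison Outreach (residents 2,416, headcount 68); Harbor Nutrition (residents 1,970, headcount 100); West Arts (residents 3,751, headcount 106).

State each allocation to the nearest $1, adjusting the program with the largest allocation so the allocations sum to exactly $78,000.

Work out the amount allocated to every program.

Granite Housing: $20,762 | Garrison Outreach: $15,580 | Harbor Nutrition: $17,423 | West Arts: $24,235

Residents total 10,123; headcount total 405.
Combined weights (45% residents + 55% headcount): Granite Housing 0.2662; Garrison Outreach 0.1997; Harbor Nutrition 0.2234; West Arts 0.3107.
Proportional shares: Granite Housing 20,762.46; Garrison Outreach 15,580.08; Harbor Nutrition 17,423.28; West Arts 24,234.18.
After rounding ($1): Granite Housing $20,762; Garrison Outreach $15,580; Harbor Nutrition $17,423; West Arts $24,234. Sum = $77,999.
Difference $78,000 − $77,999 = +$1 applied to largest allocation (West Arts): West Arts becomes $24,235.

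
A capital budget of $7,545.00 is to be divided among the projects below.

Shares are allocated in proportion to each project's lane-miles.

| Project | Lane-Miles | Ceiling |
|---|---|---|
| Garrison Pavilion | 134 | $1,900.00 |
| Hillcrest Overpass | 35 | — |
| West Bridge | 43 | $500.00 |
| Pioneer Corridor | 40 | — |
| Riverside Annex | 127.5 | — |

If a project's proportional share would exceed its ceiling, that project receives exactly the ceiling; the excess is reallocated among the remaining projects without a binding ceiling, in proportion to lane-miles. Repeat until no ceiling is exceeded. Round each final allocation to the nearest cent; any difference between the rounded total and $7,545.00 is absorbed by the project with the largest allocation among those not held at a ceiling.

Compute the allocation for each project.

Garrison Pavilion: $1,900.00; Hillcrest Overpass: $889.26; West Bridge: $500.00; Pioneer Corridor: $1,016.30; Riverside Annex: $3,239.44

Sum of lane-miles: 379.5.
Pro-rata shares before constraints: Garrison Pavilion 2,664.1107; Hillcrest Overpass 695.8498; West Bridge 854.9012; Pioneer Corridor 795.2569; Riverside Annex 2,534.8814.
Cap binds for Garrison Pavilion ($1,900.00), West Bridge ($500.00); remaining pool $5,145.00 reallocated over remaining lane-miles 202.5.
Remaining shares: Hillcrest Overpass 889.2593 → $889.26; Pioneer Corridor 1,016.2963 → $1,016.30; Riverside Annex 3,239.4444 → $3,239.44.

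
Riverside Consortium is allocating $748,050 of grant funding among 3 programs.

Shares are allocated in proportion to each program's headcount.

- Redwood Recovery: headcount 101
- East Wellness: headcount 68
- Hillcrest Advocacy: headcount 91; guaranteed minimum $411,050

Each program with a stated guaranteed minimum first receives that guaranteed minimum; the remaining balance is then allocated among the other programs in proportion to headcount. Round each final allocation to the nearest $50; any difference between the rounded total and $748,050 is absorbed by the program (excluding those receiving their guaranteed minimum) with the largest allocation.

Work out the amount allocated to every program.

Redwood Recovery: $201,400 | East Wellness: $135,600 | Hillcrest Advocacy: $411,050

Fund the minimums — Hillcrest Advocacy $411,050. Residual $337,000.
Residual split over remaining headcount 169: Redwood Recovery 201,402.37 → $201,400; East Wellness 135,597.63 → $135,600.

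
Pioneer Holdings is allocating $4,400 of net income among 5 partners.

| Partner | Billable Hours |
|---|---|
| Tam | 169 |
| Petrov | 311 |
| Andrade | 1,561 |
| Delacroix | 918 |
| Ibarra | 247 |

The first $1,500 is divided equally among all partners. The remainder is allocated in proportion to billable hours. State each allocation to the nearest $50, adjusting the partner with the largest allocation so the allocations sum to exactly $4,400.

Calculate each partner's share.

Tam: $450 | Petrov: $600 | Andrade: $1,700 | Delacroix: $1,150 | Ibarra: $500

First tranche $1,500 split equally: $300 each.
Remainder $2,900 by billable hours (total 3,206): Tam 152.87 → $150; Petrov 281.32 → $300; Andrade 1,412.01 → $1,400; Delacroix 830.38 → $850; Ibarra 223.42 → $200.
Totals: Tam $300 + $150 = $450; Petrov $300 + $300 = $600; Andrade $300 + $1,400 = $1,700; Delacroix $300 + $850 = $1,150; Ibarra $300 + $200 = $500.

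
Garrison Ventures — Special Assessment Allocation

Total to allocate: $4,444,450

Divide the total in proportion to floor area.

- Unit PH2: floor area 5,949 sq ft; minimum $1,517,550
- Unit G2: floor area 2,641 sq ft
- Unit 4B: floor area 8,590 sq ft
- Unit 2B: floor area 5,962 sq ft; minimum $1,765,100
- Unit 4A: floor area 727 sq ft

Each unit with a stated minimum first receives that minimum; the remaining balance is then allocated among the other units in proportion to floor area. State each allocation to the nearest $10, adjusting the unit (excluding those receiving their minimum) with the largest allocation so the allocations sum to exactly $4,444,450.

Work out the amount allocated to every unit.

Guaranteed amounts: Unit PH2 $1,517,550; Unit 2B $1,765,100. Balance $1,161,800.
Balance split over remaining floor area 11,958: Unit G2 256,590.88 → $256,590; Unit 4B 834,576.18 → $834,580; Unit 4A 70,632.93 → $70,630.

Unit PH2: $1,517,550 · Unit G2: $256,590 · Unit 4B: $834,580 · Unit 2B: $1,765,100 · Unit 4A: $70,630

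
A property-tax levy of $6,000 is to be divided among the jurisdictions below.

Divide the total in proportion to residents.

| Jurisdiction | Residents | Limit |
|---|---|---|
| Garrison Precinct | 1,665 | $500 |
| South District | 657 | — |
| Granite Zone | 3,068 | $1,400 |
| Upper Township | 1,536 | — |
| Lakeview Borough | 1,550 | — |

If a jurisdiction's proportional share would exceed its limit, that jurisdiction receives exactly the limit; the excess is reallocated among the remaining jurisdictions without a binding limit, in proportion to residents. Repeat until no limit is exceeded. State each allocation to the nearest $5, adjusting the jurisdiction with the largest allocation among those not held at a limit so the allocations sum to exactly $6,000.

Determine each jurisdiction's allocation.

Combined residents = 8,476.
Pro-rata shares before constraints: Garrison Precinct 1,178.62; South District 465.08; Granite Zone 2,171.78; Upper Township 1,087.31; Lakeview Borough 1,097.22.
Capped: Garrison Precinct ($500), Granite Zone ($1,400); residual $4,100 reallocated over remaining residents 3,743.
Remaining shares: South District 719.66 → $720; Upper Township 1,682.501 → $1,685; Lakeview Borough 1,697.84 → $1,700.
Rounding difference −$5 applied to Lakeview Borough → $1,695.

Garrison Precinct: $500 · South District: $720 · Granite Zone: $1,400 · Upper Township: $1,685 · Lakeview Borough: $1,695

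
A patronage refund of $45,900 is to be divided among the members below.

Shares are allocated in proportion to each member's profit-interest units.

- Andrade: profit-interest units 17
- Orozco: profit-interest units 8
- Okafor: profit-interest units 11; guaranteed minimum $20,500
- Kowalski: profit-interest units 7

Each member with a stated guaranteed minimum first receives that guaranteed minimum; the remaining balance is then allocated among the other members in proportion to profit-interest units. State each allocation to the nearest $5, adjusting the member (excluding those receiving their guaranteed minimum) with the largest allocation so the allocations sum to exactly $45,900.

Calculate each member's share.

Andrade: $13,495 · Orozco: $6,350 · Okafor: $20,500 · Kowalski: $5,555

Minimums first: Okafor $20,500. Balance $25,400.
Balance split over remaining profit-interest units 32: Andrade 13,493.75 → $13,495; Orozco 6,350.00 → $6,350; Kowalski 5,556.25 → $5,555.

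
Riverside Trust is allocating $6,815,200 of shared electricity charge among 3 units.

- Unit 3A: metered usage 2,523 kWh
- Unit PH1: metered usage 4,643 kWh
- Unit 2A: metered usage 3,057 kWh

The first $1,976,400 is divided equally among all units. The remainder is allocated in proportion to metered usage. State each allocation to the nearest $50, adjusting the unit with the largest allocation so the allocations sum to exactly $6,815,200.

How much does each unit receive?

Unit 3A: $1,853,000 · Unit PH1: $2,856,450 · Unit 2A: $2,105,750

Equal tier: $1,976,400 ÷ 3 = $658,800 apiece.
Remainder $4,838,800 by metered usage (total 10,223): Unit 3A 1,194,198.61 → $1,194,200; Unit PH1 2,197,647.31 → $2,197,650; Unit 2A 1,446,954.08 → $1,446,950.
Totals: Unit 3A $658,800 + $1,194,200 = $1,853,000; Unit PH1 $658,800 + $2,197,650 = $2,856,450; Unit 2A $658,800 + $1,446,950 = $2,105,750.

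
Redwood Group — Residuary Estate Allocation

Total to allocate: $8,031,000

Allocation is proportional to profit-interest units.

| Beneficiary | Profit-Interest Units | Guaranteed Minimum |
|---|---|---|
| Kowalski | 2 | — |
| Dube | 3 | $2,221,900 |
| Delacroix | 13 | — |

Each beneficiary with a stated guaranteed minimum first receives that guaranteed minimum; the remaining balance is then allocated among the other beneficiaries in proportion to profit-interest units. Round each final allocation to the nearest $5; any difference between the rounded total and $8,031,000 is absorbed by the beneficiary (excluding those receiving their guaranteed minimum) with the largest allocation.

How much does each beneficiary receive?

Kowalski: $774,545; Dube: $2,221,900; Delacroix: $5,034,555

Guaranteed amounts: Dube $2,221,900. Balance $5,809,100.
Balance split over remaining profit-interest units 15: Kowalski 774,546.67 → $774,545; Delacroix 5,034,553.33 → $5,034,555.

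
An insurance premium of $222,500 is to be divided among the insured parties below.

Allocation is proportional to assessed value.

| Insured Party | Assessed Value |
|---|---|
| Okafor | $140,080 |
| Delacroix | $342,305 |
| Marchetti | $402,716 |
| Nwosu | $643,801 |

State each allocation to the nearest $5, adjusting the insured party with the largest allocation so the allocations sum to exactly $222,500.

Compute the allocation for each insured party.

Combined assessed value = 1,528,902.
Pro-rata amounts: Okafor 140,080/1,528,902 × $222,500 = 20,385.74; Delacroix 342,305/1,528,902 × $222,500 = 49,815.40; Marchetti 402,716/1,528,902 × $222,500 = 58,606.97; Nwosu 643,801/1,528,902 × $222,500 = 93,691.89.
At nearest $5: Okafor $20,385; Delacroix $49,815; Marchetti $58,605; Nwosu $93,690. Sum = $222,495.
Difference $222,500 − $222,495 = +$5 applied to largest allocation (Nwosu): Nwosu becomes $93,695.

Okafor: $20,385 | Delacroix: $49,815 | Marchetti: $58,605 | Nwosu: $93,695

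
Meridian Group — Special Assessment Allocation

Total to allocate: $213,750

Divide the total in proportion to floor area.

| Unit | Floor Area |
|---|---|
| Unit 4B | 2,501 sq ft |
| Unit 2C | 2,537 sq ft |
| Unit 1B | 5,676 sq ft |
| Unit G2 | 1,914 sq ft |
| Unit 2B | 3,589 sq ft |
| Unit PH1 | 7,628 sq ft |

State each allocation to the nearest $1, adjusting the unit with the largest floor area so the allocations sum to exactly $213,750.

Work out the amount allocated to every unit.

Unit 4B: $22,419 | Unit 2C: $22,742 | Unit 1B: $50,880 | Unit G2: $17,157 | Unit 2B: $32,172 | Unit PH1: $68,380

Sum of floor area: 23,845.
Proportional shares: Unit 4B 2,501/23,845 × $213,750 = 22,419.32; Unit 2C 2,537/23,845 × $213,750 = 22,742.03; Unit 1B 5,676/23,845 × $213,750 = 50,880.48; Unit G2 1,914/23,845 × $213,750 = 17,157.37; Unit 2B 3,589/23,845 × $213,750 = 32,172.31; Unit PH1 7,628/23,845 × $213,750 = 68,378.49.
At nearest $1: Unit 4B $22,419; Unit 2C $22,742; Unit 1B $50,880; Unit G2 $17,157; Unit 2B $32,172; Unit PH1 $68,378. Sum = $213,748.
Difference $213,750 − $213,748 = +$2 applied to largest floor area (Unit PH1): Unit PH1 becomes $68,380.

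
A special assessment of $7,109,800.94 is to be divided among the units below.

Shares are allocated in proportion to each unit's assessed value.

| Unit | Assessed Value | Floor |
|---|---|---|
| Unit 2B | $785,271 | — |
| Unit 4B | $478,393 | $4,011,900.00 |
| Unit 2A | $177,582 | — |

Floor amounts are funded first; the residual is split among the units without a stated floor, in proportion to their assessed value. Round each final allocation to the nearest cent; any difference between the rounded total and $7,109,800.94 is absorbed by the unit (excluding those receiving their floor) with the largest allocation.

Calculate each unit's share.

Unit 2B: $2,526,545.35 · Unit 4B: $4,011,900.00 · Unit 2A: $571,355.59

Fund the minimums — Unit 4B $4,011,900.00. Remaining pool $3,097,900.94.
Remaining pool split over remaining assessed value 962,853: Unit 2B 2,526,545.3491 → $2,526,545.35; Unit 2A 571,355.5909 → $571,355.59.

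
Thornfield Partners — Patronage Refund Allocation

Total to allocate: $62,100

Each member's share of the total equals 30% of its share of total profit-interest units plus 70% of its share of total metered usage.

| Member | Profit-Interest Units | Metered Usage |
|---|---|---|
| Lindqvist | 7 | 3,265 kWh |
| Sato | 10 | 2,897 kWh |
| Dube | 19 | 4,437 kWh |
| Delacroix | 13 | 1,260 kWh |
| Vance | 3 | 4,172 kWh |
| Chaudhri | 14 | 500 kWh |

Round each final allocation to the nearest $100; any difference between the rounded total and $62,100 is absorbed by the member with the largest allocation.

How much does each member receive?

Totals — profit-interest units 66, metered usage 16,531.
Composite weights (30% profit-interest units + 70% metered usage): Lindqvist 0.1701; Sato 0.1681; Dube 0.2742; Delacroix 0.1124; Vance 0.1903; Chaudhri 0.0848.
Proportional shares: Lindqvist 10,561.57; Sato 10,440.69; Dube 17,030.74; Delacroix 6,982.85; Vance 11,817.53; Chaudhri 5,266.62.
At nearest $100: Lindqvist $10,600; Sato $10,400; Dube $17,000; Delacroix $7,000; Vance $11,800; Chaudhri $5,300. Sum = $62,100.
Rounded total matches; no reconciliation needed.

Lindqvist: $10,600; Sato: $10,400; Dube: $17,000; Delacroix: $7,000; Vance: $11,800; Chaudhri: $5,300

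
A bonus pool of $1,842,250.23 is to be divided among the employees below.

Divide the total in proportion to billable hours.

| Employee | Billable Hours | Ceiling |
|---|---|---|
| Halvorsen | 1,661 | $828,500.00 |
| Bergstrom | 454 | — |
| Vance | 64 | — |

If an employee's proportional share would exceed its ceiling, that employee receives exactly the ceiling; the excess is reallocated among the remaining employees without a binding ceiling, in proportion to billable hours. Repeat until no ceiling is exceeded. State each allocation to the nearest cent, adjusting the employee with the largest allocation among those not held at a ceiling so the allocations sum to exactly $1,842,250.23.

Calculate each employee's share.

Billable hours total: 2,179.
Pro-rata shares before constraints: Halvorsen 1,404,303.6402; Bergstrom 383,837.3586; Vance 54,109.2312.
Held at cap: Halvorsen ($828,500.00); residual $1,013,750.23 reallocated over remaining billable hours 518.
Shares after redistribution: Bergstrom 888,499.2363 → $888,499.24; Vance 125,250.9937 → $125,250.99.

Halvorsen: $828,500.00; Bergstrom: $888,499.24; Vance: $125,250.99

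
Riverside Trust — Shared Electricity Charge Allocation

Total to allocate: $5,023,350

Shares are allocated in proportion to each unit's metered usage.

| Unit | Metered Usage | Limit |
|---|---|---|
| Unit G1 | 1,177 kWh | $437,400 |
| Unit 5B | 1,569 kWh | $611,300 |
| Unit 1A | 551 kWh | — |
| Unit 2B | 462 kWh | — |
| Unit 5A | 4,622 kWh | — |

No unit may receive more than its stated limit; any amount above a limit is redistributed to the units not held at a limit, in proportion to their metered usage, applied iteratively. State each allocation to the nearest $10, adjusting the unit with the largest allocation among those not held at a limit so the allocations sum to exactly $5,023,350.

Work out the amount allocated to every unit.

Unit G1: $437,400 · Unit 5B: $611,300 · Unit 1A: $388,650 · Unit 2B: $325,870 · Unit 5A: $3,260,130

Total metered usage = 8,381.
Pro-rata shares before constraints: Unit G1 705,462.71; Unit 5B 940,417.15; Unit 1A 330,254.84; Unit 2B 276,910.60; Unit 5A 2,770,304.70.
Capped: Unit G1 ($437,400), Unit 5B ($611,300); balance $3,974,650 reallocated over remaining metered usage 5,635.
Remaining shares: Unit 1A 388,648.12 → $388,650; Unit 2B 325,871.93 → $325,870; Unit 5A 3,260,129.96 → $3,260,130.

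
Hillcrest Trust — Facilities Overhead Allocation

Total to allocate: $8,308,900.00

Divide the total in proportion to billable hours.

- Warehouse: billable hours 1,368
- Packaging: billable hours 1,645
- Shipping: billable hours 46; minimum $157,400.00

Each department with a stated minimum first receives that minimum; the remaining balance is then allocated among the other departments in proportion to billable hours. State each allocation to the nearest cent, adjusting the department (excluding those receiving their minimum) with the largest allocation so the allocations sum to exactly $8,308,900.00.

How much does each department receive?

Warehouse: $3,701,046.13; Packaging: $4,450,453.87; Shipping: $157,400.00

Guaranteed amounts: Shipping $157,400.00. Balance $8,151,500.00.
Balance split over remaining billable hours 3,013: Warehouse 3,701,046.1334 → $3,701,046.13; Packaging 4,450,453.8666 → $4,450,453.87.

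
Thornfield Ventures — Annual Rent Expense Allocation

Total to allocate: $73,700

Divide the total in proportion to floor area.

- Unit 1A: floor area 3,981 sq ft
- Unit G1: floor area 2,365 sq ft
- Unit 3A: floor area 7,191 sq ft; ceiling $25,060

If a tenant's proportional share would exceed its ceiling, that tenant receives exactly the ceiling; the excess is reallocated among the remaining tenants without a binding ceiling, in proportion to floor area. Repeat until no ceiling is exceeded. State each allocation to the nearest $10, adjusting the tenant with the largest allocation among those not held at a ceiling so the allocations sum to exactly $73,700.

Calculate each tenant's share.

Unit 1A: $30,510; Unit G1: $18,130; Unit 3A: $25,060

Total floor area = 13,537.
Pro-rata shares before constraints: Unit 1A 21,673.91; Unit G1 12,875.86; Unit 3A 39,150.23.
Held at cap: Unit 3A ($25,060); remaining pool $48,640 reallocated over remaining floor area 6,346.
Redistributed shares: Unit 1A 30,513.05 → $30,510; Unit G1 18,126.95 → $18,130.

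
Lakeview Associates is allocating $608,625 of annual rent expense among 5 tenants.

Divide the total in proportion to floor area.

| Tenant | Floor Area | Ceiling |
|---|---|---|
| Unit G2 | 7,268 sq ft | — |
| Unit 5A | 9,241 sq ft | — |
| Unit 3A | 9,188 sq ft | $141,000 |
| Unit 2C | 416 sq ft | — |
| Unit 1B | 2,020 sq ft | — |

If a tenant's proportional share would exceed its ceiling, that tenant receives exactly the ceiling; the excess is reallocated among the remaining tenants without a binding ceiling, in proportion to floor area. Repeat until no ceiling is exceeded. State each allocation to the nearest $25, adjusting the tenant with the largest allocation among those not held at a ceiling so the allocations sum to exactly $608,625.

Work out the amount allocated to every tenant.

Floor area total: 28,133.
Proportional shares (ignoring caps): Unit G2 157,234.80; Unit 5A 199,918.37; Unit 3A 198,771.78; Unit 2C 8,999.68; Unit 1B 43,700.37.
Capped: Unit 3A ($141,000); balance $467,625 reallocated over remaining floor area 18,945.
Redistributed shares: Unit G2 179,398.18 → $179,400; Unit 5A 228,098.32 → $228,100; Unit 2C 10,268.25 → $10,275; Unit 1B 49,860.25 → $49,850.

Unit G2: $179,400 · Unit 5A: $228,100 · Unit 3A: $141,000 · Unit 2C: $10,275 · Unit 1B: $49,850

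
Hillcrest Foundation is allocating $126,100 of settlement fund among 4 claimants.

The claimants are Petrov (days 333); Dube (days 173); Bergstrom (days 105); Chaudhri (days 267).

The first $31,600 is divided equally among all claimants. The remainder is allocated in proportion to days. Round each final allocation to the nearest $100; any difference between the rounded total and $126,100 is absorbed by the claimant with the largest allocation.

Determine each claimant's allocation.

First tranche $31,600 split equally: $7,900 each.
Remainder $94,500 by days (total 878): Petrov 35,841.12 → $35,800; Dube 18,620.16 → $18,600; Bergstrom 11,301.25 → $11,300; Chaudhri 28,737.47 → $28,700.
Rounding difference +$100 on remainder applied to Petrov.
Totals: Petrov $7,900 + $35,900 = $43,800; Dube $7,900 + $18,600 = $26,500; Bergstrom $7,900 + $11,300 = $19,200; Chaudhri $7,900 + $28,700 = $36,600.

Petrov: $43,800 | Dube: $26,500 | Bergstrom: $19,200 | Chaudhri: $36,600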